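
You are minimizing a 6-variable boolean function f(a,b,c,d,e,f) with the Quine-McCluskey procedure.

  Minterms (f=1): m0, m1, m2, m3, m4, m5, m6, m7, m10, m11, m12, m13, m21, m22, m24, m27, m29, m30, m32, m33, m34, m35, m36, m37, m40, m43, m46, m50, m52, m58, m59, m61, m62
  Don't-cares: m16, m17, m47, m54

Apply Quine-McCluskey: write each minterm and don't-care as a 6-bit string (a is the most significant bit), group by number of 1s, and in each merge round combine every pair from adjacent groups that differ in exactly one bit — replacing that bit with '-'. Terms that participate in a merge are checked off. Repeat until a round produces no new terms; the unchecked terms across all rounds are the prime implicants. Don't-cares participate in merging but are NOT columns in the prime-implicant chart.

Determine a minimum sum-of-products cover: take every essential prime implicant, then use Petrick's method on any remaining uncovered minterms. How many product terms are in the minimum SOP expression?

[col 0] 000000*, 000001*, 000010*, 000011*, 000100*, 000101*, 000110*, 000111*, 001010*, 001011*, 001100*, 001101*, 010000*, 010001*, 010101*, 010110*, 011000*, 011011*, 011101*, 011110*, 100000*, 100001*, 100010*, 100011*, 100100*, 100101*, 101000*, 101011*, 101110*, 101111*, 110010*, 110100*, 110110*, 111010*, 111011*, 111101*, 111110*
[col 1] -00000*, -00001*, -00010*, -00011*, -00100*, -00101*, -01011*, -10110*, -11011*, -11101, -11110*, 0-0000*, 0-0001*, 0-0101*, 0-0110, 0-1011*, 0-1101*, 00-010*, 00-011*, 00-100*, 00-101*, 000-00*, 000-01*, 000-10*, 000-11*, 0000-0*, 0000-1*, 00000-*, 00001-*, 0001-0*, 0001-1*, 00010-*, 00011-*, 00101-*, 00110-*, 01-000, 01-101*, 01-110*, 010-01*, 01000-*, 1-0010, 1-0100, 1-1011*, 1-1110, 10-000, 10-011*, 100-00*, 100-01*, 1000-0*, 1000-1*, 10000-*, 10001-*, 10010-*, 101-11, 10111-, 11-010*, 11-110*, 110-10*, 1101-0, 111-10*, 11101-
[col 2] --1011, -0-011, -00-00*, -00-01*, -000-0*, -000-1*, -0000-*, -0001-*, -0010-*, -1-110, 0--101, 0-0-01, 0-000-, 00-01-, 00-10-, 000--0*, 000--1*, 000-0-*, 000-1-*, 0000--*, 0001--*, 100-0-*, 1000--*, 11--10
[col 3] -00-0-, -000--, 000---
Prime implicants: --1011, -0-011, -00-0-, -000--, -1-110, -11101, 0--101, 0-0-01, 0-000-, 0-0110, 00-01-, 00-10-, 000---, 01-000, 1-0010, 1-0100, 1-1110, 10-000, 101-11, 10111-, 11--10, 1101-0, 11101-
PI chart (minterm → PIs covering it):
  0 | -00-0-,-000--,0-000-,000---
  1 | -00-0-,-000--,0-0-01,0-000-,000---
  2 | -000--,00-01-,000---
  3 | -0-011,-000--,00-01-,000---
  4 | -00-0-,00-10-,000---
  5 | -00-0-,0--101,0-0-01,00-10-,000---
  6 | 0-0110,000---
  7 | 000---  (sole → essential)
  10 | 00-01-  (sole → essential)
  11 | --1011,-0-011,00-01-
  12 | 00-10-  (sole → essential)
  13 | 0--101,00-10-
  21 | 0--101,0-0-01
  22 | -1-110,0-0110
  24 | 01-000  (sole → essential)
  27 | --1011  (sole → essential)
  29 | -11101,0--101
  30 | -1-110  (sole → essential)
  32 | -00-0-,-000--,10-000
  33 | -00-0-,-000--
  34 | -000--,1-0010
  35 | -0-011,-000--
  36 | -00-0-,1-0100
  37 | -00-0-  (sole → essential)
  40 | 10-000  (sole → essential)
  43 | --1011,-0-011,101-11
  46 | 1-1110,10111-
  50 | 1-0010,11--10
  52 | 1-0100,1101-0
  58 | 11--10,11101-
  59 | --1011,11101-
  61 | -11101  (sole → essential)
  62 | -1-110,1-1110,11--10
Essential prime implicants: --1011, -00-0-, -1-110, -11101, 00-01-, 00-10-, 000---, 01-000, 10-000
Petrick residual → -000--, 0--101, 1-0100, 1-1110, 11--10
Minimum SOP uses 14 PIs: cd'ef + b'c'e' + b'c'd' + bdef' + bcde'f + a'de'f + a'b'd'e + a'b'de' + a'b'c' + a'bd'e'f' + ac'de'f' + acdef' + ab'd'e'f' + abef'

14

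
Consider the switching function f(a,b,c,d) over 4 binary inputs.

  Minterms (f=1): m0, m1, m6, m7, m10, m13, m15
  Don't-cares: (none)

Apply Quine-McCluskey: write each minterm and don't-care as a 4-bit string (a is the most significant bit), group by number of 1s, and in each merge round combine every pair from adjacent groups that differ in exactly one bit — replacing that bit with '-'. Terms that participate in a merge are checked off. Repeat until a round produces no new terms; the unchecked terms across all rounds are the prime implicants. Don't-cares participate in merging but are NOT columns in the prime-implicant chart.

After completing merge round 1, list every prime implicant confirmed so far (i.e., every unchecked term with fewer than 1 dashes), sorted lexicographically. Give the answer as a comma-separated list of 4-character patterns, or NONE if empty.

size-2^0 implicants → 0000(✓)  0001(✓)  0110(✓)  0111(✓)  1010  1101(✓)  1111(✓)
size-2^1 implicants → -111  000-  011-  11-1
Unchecked terms (primes): -111, 000-, 011-, 1010, 11-1

1010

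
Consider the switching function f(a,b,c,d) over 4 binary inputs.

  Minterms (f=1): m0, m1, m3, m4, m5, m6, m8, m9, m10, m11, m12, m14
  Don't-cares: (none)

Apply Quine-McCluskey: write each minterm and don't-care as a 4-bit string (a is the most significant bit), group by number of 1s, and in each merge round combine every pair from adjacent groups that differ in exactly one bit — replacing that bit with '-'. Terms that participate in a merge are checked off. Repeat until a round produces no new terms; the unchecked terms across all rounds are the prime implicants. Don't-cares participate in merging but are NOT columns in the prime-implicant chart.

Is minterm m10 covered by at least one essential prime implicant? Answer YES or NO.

NO

[col 0] 0000*, 0001*, 0011*, 0100*, 0101*, 0110*, 1000*, 1001*, 1010*, 1011*, 1100*, 1110*
[col 1] -000*, -001*, -011*, -100*, -110*, 0-00*, 0-01*, 00-1*, 000-*, 01-0*, 010-*, 1-00*, 1-10*, 10-0*, 10-1*, 100-*, 101-*, 11-0*
[col 2] --00, -0-1, -00-, -1-0, 0-0-, 1--0, 10--
Prime implicants: --00, -0-1, -00-, -1-0, 0-0-, 1--0, 10--
PI chart (minterm → PIs covering it):
  0 | --00,-00-,0-0-
  1 | -0-1,-00-,0-0-
  3 | -0-1  (sole → essential)
  4 | --00,-1-0,0-0-
  5 | 0-0-  (sole → essential)
  6 | -1-0  (sole → essential)
  8 | --00,-00-,1--0,10--
  9 | -0-1,-00-,10--
  10 | 1--0,10--
  11 | -0-1,10--
  12 | --00,-1-0,1--0
  14 | -1-0,1--0
Essential prime implicants: -0-1, -1-0, 0-0-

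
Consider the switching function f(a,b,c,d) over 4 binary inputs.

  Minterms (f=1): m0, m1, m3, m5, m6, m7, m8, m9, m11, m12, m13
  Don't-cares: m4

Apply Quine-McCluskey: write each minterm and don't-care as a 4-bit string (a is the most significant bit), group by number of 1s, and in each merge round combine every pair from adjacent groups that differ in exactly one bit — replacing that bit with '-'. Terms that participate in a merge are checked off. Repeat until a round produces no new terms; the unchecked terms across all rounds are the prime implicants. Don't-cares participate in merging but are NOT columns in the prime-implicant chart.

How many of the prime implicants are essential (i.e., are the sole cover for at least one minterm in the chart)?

Round 0: 0000✓ 0001✓ 0011✓ 0100✓ 0101✓ 0110✓ 0111✓ 1000✓ 1001✓ 1011✓ 1100✓ 1101✓
Round 1: -000✓ -001✓ -011✓ -100✓ -101✓ 0-00✓ 0-01✓ 0-11✓ 00-1✓ 000-✓ 01-0✓ 01-1✓ 010-✓ 011-✓ 1-00✓ 1-01✓ 10-1✓ 100-✓ 110-✓
Round 2: --00✓ --01✓ -0-1 -00-✓ -10-✓ 0--1 0-0-✓ 01-- 1-0-✓
Round 3: --0-
PIs = {--0-, -0-1, 0--1, 01--}
Coverage chart:
  m0: --0- ←essential
  m1: --0-,-0-1,0--1
  m3: -0-1,0--1
  m5: --0-,0--1,01--
  m6: 01-- ←essential
  m7: 0--1,01--
  m8: --0- ←essential
  m9: --0-,-0-1
  m11: -0-1 ←essential
  m12: --0- ←essential
  m13: --0- ←essential
Essential: --0-, -0-1, 01--

3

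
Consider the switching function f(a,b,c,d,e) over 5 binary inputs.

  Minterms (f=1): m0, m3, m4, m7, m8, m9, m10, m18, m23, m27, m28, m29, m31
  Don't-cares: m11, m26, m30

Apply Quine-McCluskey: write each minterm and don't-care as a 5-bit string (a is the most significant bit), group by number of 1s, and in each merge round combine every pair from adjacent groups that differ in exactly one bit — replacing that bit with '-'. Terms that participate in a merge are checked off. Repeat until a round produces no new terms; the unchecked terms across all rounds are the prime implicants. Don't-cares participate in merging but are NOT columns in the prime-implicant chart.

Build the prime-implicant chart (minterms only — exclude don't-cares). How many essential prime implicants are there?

[col 0] 00000*, 00011*, 00100*, 00111*, 01000*, 01001*, 01010*, 01011*, 10010*, 10111*, 11010*, 11011*, 11100*, 11101*, 11110*, 11111*
[col 1] -0111, -1010*, -1011*, 0-000, 0-011, 00-00, 00-11, 010-0*, 010-1*, 0100-*, 0101-*, 1-010, 1-111, 11-10*, 11-11*, 1101-*, 111-0*, 111-1*, 1110-*, 1111-*
[col 2] -101-, 010--, 11-1-, 111--
Prime implicants: -0111, -101-, 0-000, 0-011, 00-00, 00-11, 010--, 1-010, 1-111, 11-1-, 111--
PI chart (minterm → PIs covering it):
  0 | 0-000,00-00
  3 | 0-011,00-11
  4 | 00-00  (sole → essential)
  7 | -0111,00-11
  8 | 0-000,010--
  9 | 010--  (sole → essential)
  10 | -101-,010--
  18 | 1-010  (sole → essential)
  23 | -0111,1-111
  27 | -101-,11-1-
  28 | 111--  (sole → essential)
  29 | 111--  (sole → essential)
  31 | 1-111,11-1-,111--
Essential prime implicants: 00-00, 010--, 1-010, 111--

4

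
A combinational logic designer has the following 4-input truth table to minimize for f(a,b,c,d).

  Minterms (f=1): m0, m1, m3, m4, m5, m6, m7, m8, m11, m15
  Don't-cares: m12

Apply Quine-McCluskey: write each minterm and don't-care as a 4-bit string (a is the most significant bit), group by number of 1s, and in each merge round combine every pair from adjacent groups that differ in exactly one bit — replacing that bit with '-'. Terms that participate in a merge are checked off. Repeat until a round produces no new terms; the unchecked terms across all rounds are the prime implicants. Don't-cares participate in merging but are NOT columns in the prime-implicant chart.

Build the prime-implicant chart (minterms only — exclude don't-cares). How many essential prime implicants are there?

[col 0] 0000*, 0001*, 0011*, 0100*, 0101*, 0110*, 0111*, 1000*, 1011*, 1100*, 1111*
[col 1] -000*, -011*, -100*, -111*, 0-00*, 0-01*, 0-11*, 00-1*, 000-*, 01-0*, 01-1*, 010-*, 011-*, 1-00*, 1-11*
[col 2] --00, --11, 0--1, 0-0-, 01--
Prime implicants: --00, --11, 0--1, 0-0-, 01--
PI chart (minterm → PIs covering it):
  0 | --00,0-0-
  1 | 0--1,0-0-
  3 | --11,0--1
  4 | --00,0-0-,01--
  5 | 0--1,0-0-,01--
  6 | 01--  (sole → essential)
  7 | --11,0--1,01--
  8 | --00  (sole → essential)
  11 | --11  (sole → essential)
  15 | --11  (sole → essential)
Essential prime implicants: --00, --11, 01--

3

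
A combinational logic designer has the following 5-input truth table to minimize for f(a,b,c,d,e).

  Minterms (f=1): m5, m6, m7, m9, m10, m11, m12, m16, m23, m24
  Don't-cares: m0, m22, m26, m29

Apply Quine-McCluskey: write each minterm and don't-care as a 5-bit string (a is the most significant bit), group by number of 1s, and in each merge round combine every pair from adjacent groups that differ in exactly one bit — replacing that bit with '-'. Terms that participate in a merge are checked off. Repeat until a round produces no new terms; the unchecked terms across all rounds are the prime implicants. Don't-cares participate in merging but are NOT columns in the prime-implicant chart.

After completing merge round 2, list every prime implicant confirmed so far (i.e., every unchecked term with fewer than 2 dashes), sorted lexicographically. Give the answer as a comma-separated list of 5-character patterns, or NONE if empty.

Round 0: 00000✓ 00101✓ 00110✓ 00111✓ 01001✓ 01010✓ 01011✓ 01100 10000✓ 10110✓ 10111✓ 11000✓ 11010✓ 11101
Round 1: -0000 -0110✓ -0111✓ -1010 001-1 0011-✓ 010-1 0101- 1-000 1011-✓ 110-0
Round 2: -011-
PIs = {-0000, -011-, -1010, 001-1, 010-1, 0101-, 01100, 1-000, 110-0, 11101}

-0000, -1010, 001-1, 010-1, 0101-, 01100, 1-000, 110-0, 11101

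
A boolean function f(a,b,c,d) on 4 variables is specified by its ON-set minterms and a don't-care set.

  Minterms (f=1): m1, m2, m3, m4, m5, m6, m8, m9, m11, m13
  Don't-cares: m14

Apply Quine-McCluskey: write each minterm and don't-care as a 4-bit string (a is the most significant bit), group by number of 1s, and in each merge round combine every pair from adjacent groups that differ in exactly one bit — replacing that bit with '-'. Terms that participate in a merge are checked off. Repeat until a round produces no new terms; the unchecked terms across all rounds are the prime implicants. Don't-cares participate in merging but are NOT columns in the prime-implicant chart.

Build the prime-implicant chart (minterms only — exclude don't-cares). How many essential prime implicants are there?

3

[col 0] 0001*, 0010*, 0011*, 0100*, 0101*, 0110*, 1000*, 1001*, 1011*, 1101*, 1110*
[col 1] -001*, -011*, -101*, -110, 0-01*, 0-10, 00-1*, 001-, 01-0, 010-, 1-01*, 10-1*, 100-
[col 2] --01, -0-1
Prime implicants: --01, -0-1, -110, 0-10, 001-, 01-0, 010-, 100-
PI chart (minterm → PIs covering it):
  1 | --01,-0-1
  2 | 0-10,001-
  3 | -0-1,001-
  4 | 01-0,010-
  5 | --01,010-
  6 | -110,0-10,01-0
  8 | 100-  (sole → essential)
  9 | --01,-0-1,100-
  11 | -0-1  (sole → essential)
  13 | --01  (sole → essential)
Essential prime implicants: --01, -0-1, 100-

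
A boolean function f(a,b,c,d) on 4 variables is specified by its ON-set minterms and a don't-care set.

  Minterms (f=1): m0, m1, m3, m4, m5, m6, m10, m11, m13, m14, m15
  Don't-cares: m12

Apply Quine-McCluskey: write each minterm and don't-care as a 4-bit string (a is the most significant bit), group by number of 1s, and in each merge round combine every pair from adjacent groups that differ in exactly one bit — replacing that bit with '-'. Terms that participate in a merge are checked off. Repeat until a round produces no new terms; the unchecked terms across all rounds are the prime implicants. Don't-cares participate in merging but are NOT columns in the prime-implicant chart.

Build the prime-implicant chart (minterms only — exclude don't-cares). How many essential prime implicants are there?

[col 0] 0000*, 0001*, 0011*, 0100*, 0101*, 0110*, 1010*, 1011*, 1100*, 1101*, 1110*, 1111*
[col 1] -011, -100*, -101*, -110*, 0-00*, 0-01*, 00-1, 000-*, 01-0*, 010-*, 1-10*, 1-11*, 101-*, 11-0*, 11-1*, 110-*, 111-*
[col 2] -1-0, -10-, 0-0-, 1-1-, 11--
Prime implicants: -011, -1-0, -10-, 0-0-, 00-1, 1-1-, 11--
PI chart (minterm → PIs covering it):
  0 | 0-0-  (sole → essential)
  1 | 0-0-,00-1
  3 | -011,00-1
  4 | -1-0,-10-,0-0-
  5 | -10-,0-0-
  6 | -1-0  (sole → essential)
  10 | 1-1-  (sole → essential)
  11 | -011,1-1-
  13 | -10-,11--
  14 | -1-0,1-1-,11--
  15 | 1-1-,11--
Essential prime implicants: -1-0, 0-0-, 1-1-

3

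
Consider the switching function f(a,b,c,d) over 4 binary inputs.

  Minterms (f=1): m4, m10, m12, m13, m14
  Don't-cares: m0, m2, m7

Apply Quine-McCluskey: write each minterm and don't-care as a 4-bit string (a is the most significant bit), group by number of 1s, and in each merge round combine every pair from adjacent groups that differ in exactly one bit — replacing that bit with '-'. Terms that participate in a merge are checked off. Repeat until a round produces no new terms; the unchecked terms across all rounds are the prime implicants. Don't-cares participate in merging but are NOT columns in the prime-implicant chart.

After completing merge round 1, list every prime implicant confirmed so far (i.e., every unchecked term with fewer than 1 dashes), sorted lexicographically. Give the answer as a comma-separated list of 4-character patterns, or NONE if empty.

[col 0] 0000*, 0010*, 0100*, 0111, 1010*, 1100*, 1101*, 1110*
[col 1] -010, -100, 0-00, 00-0, 1-10, 11-0, 110-
Prime implicants: -010, -100, 0-00, 00-0, 0111, 1-10, 11-0, 110-

0111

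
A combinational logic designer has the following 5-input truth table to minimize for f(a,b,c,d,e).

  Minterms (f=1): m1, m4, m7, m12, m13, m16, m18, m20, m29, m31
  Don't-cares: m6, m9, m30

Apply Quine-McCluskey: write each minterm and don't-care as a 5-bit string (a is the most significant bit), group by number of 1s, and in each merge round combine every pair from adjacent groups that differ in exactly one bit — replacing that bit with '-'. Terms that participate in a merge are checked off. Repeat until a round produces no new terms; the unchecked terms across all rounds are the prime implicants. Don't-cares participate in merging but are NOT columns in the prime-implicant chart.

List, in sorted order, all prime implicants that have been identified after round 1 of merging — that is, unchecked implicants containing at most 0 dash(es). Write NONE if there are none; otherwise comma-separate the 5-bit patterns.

NONE

Round 0: 00001✓ 00100✓ 00110✓ 00111✓ 01001✓ 01100✓ 01101✓ 10000✓ 10010✓ 10100✓ 11101✓ 11110✓ 11111✓
Round 1: -0100 -1101 0-001 0-100 001-0 0011- 01-01 0110- 10-00 100-0 111-1 1111-
PIs = {-0100, -1101, 0-001, 0-100, 001-0, 0011-, 01-01, 0110-, 10-00, 100-0, 111-1, 1111-}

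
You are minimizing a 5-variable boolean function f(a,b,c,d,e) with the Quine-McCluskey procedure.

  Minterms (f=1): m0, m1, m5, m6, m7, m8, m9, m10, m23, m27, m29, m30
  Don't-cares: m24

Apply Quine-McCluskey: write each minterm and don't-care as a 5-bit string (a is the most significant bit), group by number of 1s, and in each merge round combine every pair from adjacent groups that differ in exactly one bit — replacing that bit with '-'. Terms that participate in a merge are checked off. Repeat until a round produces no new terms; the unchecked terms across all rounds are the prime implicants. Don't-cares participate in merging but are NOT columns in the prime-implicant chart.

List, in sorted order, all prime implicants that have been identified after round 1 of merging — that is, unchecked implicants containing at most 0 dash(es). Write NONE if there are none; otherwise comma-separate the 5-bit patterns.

size-2^0 implicants → 00000(✓)  00001(✓)  00101(✓)  00110(✓)  00111(✓)  01000(✓)  01001(✓)  01010(✓)  10111(✓)  11000(✓)  11011  11101  11110
size-2^1 implicants → -0111  -1000  0-000(✓)  0-001(✓)  00-01  0000-(✓)  001-1  0011-  010-0  0100-(✓)
size-2^2 implicants → 0-00-
Unchecked terms (primes): -0111, -1000, 0-00-, 00-01, 001-1, 0011-, 010-0, 11011, 11101, 11110

11011, 11101, 11110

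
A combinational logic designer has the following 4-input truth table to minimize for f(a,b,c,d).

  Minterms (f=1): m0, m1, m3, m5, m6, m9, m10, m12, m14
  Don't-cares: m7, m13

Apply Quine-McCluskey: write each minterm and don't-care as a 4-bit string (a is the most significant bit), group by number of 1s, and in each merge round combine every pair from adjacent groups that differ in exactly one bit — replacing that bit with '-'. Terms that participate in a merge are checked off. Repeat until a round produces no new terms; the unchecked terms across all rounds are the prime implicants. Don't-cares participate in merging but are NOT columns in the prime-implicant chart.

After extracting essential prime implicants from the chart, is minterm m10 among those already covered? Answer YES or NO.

[col 0] 0000*, 0001*, 0011*, 0101*, 0110*, 0111*, 1001*, 1010*, 1100*, 1101*, 1110*
[col 1] -001*, -101*, -110, 0-01*, 0-11*, 00-1*, 000-, 01-1*, 011-, 1-01*, 1-10, 11-0, 110-
[col 2] --01, 0--1
Prime implicants: --01, -110, 0--1, 000-, 011-, 1-10, 11-0, 110-
PI chart (minterm → PIs covering it):
  0 | 000-  (sole → essential)
  1 | --01,0--1,000-
  3 | 0--1  (sole → essential)
  5 | --01,0--1
  6 | -110,011-
  9 | --01  (sole → essential)
  10 | 1-10  (sole → essential)
  12 | 11-0,110-
  14 | -110,1-10,11-0
Essential prime implicants: --01, 0--1, 000-, 1-10

YES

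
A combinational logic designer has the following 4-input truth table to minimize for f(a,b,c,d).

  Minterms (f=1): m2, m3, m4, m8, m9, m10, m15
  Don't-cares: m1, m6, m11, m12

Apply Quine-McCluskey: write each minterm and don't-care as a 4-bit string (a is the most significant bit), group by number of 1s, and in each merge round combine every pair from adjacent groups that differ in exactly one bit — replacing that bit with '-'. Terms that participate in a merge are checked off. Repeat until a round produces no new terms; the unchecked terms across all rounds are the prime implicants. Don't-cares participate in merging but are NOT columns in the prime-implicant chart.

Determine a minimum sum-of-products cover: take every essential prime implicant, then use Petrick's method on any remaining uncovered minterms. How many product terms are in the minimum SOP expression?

4

[col 0] 0001*, 0010*, 0011*, 0100*, 0110*, 1000*, 1001*, 1010*, 1011*, 1100*, 1111*
[col 1] -001*, -010*, -011*, -100, 0-10, 00-1*, 001-*, 01-0, 1-00, 1-11, 10-0*, 10-1*, 100-*, 101-*
[col 2] -0-1, -01-, 10--
Prime implicants: -0-1, -01-, -100, 0-10, 01-0, 1-00, 1-11, 10--
PI chart (minterm → PIs covering it):
  2 | -01-,0-10
  3 | -0-1,-01-
  4 | -100,01-0
  8 | 1-00,10--
  9 | -0-1,10--
  10 | -01-,10--
  15 | 1-11  (sole → essential)
Essential prime implicants: 1-11
Petrick residual → -01-, -100, 10--
Minimum SOP uses 4 PIs: b'c + bc'd' + acd + ab'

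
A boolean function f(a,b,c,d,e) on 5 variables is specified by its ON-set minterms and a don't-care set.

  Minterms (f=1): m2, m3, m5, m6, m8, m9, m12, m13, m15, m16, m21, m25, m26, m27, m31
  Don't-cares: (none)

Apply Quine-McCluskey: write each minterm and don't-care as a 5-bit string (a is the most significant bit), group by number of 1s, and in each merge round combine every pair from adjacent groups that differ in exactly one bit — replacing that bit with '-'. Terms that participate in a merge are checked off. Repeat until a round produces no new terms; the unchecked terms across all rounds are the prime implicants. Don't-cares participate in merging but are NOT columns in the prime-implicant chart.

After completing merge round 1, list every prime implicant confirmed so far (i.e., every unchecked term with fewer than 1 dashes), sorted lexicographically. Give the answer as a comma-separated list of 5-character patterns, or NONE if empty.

[col 0] 00010*, 00011*, 00101*, 00110*, 01000*, 01001*, 01100*, 01101*, 01111*, 10000, 10101*, 11001*, 11010*, 11011*, 11111*
[col 1] -0101, -1001, -1111, 0-101, 00-10, 0001-, 01-00*, 01-01*, 0100-*, 011-1, 0110-*, 11-11, 110-1, 1101-
[col 2] 01-0-
Prime implicants: -0101, -1001, -1111, 0-101, 00-10, 0001-, 01-0-, 011-1, 10000, 11-11, 110-1, 1101-

10000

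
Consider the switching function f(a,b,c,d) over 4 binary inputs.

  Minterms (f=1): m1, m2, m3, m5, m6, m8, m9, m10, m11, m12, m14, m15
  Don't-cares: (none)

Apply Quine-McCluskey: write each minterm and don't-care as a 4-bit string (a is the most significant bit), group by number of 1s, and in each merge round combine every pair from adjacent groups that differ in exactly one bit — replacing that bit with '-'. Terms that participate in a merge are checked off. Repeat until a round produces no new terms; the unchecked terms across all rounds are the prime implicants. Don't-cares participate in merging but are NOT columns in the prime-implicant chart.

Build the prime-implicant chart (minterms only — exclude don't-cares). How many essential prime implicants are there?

4

[col 0] 0001*, 0010*, 0011*, 0101*, 0110*, 1000*, 1001*, 1010*, 1011*, 1100*, 1110*, 1111*
[col 1] -001*, -010*, -011*, -110*, 0-01, 0-10*, 00-1*, 001-*, 1-00*, 1-10*, 1-11*, 10-0*, 10-1*, 100-*, 101-*, 11-0*, 111-*
[col 2] --10, -0-1, -01-, 1--0, 1-1-, 10--
Prime implicants: --10, -0-1, -01-, 0-01, 1--0, 1-1-, 10--
PI chart (minterm → PIs covering it):
  1 | -0-1,0-01
  2 | --10,-01-
  3 | -0-1,-01-
  5 | 0-01  (sole → essential)
  6 | --10  (sole → essential)
  8 | 1--0,10--
  9 | -0-1,10--
  10 | --10,-01-,1--0,1-1-,10--
  11 | -0-1,-01-,1-1-,10--
  12 | 1--0  (sole → essential)
  14 | --10,1--0,1-1-
  15 | 1-1-  (sole → essential)
Essential prime implicants: --10, 0-01, 1--0, 1-1-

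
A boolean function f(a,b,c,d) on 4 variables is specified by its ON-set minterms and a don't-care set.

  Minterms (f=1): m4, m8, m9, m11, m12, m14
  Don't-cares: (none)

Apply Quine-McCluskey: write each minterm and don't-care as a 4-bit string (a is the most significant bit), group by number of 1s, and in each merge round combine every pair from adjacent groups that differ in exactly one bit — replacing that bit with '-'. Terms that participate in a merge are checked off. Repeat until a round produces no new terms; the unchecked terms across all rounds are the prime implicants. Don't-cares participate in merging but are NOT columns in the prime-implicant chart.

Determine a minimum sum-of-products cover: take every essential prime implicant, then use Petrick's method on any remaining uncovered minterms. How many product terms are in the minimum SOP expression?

4

size-2^0 implicants → 0100(✓)  1000(✓)  1001(✓)  1011(✓)  1100(✓)  1110(✓)
size-2^1 implicants → -100  1-00  10-1  100-  11-0
Unchecked terms (primes): -100, 1-00, 10-1, 100-, 11-0
Minterm coverage:
  m4 ⊆ -100 [E]
  m8 ⊆ 1-00,100-
  m9 ⊆ 10-1,100-
  m11 ⊆ 10-1 [E]
  m12 ⊆ -100,1-00,11-0
  m14 ⊆ 11-0 [E]
E = {-100, 10-1, 11-0}
Petrick residual → 1-00
Cover = bc'd' + ac'd' + ab'd + abd'  |cover|=4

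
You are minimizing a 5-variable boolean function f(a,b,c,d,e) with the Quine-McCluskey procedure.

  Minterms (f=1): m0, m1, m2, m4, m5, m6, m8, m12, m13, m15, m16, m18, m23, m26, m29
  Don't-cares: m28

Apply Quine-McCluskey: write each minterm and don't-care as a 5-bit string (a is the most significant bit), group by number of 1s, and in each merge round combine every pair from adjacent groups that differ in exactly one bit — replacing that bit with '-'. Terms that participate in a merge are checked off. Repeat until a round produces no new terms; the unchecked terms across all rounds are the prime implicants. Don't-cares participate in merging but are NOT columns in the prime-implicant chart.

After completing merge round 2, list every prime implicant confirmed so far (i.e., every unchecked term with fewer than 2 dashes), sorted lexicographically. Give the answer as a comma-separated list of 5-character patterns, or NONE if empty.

011-1, 1-010, 10111

[col 0] 00000*, 00001*, 00010*, 00100*, 00101*, 00110*, 01000*, 01100*, 01101*, 01111*, 10000*, 10010*, 10111, 11010*, 11100*, 11101*
[col 1] -0000*, -0010*, -1100*, -1101*, 0-000*, 0-100*, 0-101*, 00-00*, 00-01*, 00-10*, 000-0*, 0000-*, 001-0*, 0010-*, 01-00*, 011-1, 0110-*, 1-010, 100-0*, 1110-*
[col 2] -00-0, -110-, 0--00, 0-10-, 00--0, 00-0-
Prime implicants: -00-0, -110-, 0--00, 0-10-, 00--0, 00-0-, 011-1, 1-010, 10111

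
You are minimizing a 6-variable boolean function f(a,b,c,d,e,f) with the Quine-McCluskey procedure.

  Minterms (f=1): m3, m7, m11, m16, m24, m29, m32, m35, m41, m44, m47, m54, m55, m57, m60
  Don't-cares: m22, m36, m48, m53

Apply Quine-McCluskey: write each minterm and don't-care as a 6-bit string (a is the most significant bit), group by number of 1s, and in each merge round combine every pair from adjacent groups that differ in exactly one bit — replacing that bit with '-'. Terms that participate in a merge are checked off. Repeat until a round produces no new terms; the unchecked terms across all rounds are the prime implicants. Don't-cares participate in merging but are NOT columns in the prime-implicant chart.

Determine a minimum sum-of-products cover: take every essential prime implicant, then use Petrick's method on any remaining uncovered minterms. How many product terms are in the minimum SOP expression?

[col 0] 000011*, 000111*, 001011*, 010000*, 010110*, 011000*, 011101, 100000*, 100011*, 100100*, 101001*, 101100*, 101111, 110000*, 110101*, 110110*, 110111*, 111001*, 111100*
[col 1] -00011, -10000, -10110, 00-011, 000-11, 01-000, 1-0000, 1-1001, 1-1100, 10-100, 100-00, 1101-1, 11011-
Prime implicants: -00011, -10000, -10110, 00-011, 000-11, 01-000, 011101, 1-0000, 1-1001, 1-1100, 10-100, 100-00, 101111, 1101-1, 11011-
PI chart (minterm → PIs covering it):
  3 | -00011,00-011,000-11
  7 | 000-11  (sole → essential)
  11 | 00-011  (sole → essential)
  16 | -10000,01-000
  24 | 01-000  (sole → essential)
  29 | 011101  (sole → essential)
  32 | 1-0000,100-00
  35 | -00011  (sole → essential)
  41 | 1-1001  (sole → essential)
  44 | 1-1100,10-100
  47 | 101111  (sole → essential)
  54 | -10110,11011-
  55 | 1101-1,11011-
  57 | 1-1001  (sole → essential)
  60 | 1-1100  (sole → essential)
Essential prime implicants: -00011, 00-011, 000-11, 01-000, 011101, 1-1001, 1-1100, 101111
Petrick residual → 1-0000, 11011-
Minimum SOP uses 10 PIs: b'c'd'ef + a'b'd'ef + a'b'c'ef + a'bd'e'f' + a'bcde'f + ac'd'e'f' + acd'e'f + acde'f' + ab'cdef + abc'de

10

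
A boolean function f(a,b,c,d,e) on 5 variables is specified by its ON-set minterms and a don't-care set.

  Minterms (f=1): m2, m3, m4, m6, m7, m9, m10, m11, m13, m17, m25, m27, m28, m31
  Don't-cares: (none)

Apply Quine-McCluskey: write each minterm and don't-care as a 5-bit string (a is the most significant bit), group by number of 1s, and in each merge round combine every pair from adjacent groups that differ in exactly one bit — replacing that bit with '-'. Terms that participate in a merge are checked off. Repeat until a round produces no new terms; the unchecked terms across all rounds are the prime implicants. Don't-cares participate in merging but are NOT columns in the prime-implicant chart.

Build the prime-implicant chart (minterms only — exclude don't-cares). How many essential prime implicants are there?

[col 0] 00010*, 00011*, 00100*, 00110*, 00111*, 01001*, 01010*, 01011*, 01101*, 10001*, 11001*, 11011*, 11100, 11111*
[col 1] -1001*, -1011*, 0-010*, 0-011*, 00-10*, 00-11*, 0001-*, 001-0, 0011-*, 01-01, 010-1*, 0101-*, 1-001, 11-11, 110-1*
[col 2] -10-1, 0-01-, 00-1-
Prime implicants: -10-1, 0-01-, 00-1-, 001-0, 01-01, 1-001, 11-11, 11100
PI chart (minterm → PIs covering it):
  2 | 0-01-,00-1-
  3 | 0-01-,00-1-
  4 | 001-0  (sole → essential)
  6 | 00-1-,001-0
  7 | 00-1-  (sole → essential)
  9 | -10-1,01-01
  10 | 0-01-  (sole → essential)
  11 | -10-1,0-01-
  13 | 01-01  (sole → essential)
  17 | 1-001  (sole → essential)
  25 | -10-1,1-001
  27 | -10-1,11-11
  28 | 11100  (sole → essential)
  31 | 11-11  (sole → essential)
Essential prime implicants: 0-01-, 00-1-, 001-0, 01-01, 1-001, 11-11, 11100

7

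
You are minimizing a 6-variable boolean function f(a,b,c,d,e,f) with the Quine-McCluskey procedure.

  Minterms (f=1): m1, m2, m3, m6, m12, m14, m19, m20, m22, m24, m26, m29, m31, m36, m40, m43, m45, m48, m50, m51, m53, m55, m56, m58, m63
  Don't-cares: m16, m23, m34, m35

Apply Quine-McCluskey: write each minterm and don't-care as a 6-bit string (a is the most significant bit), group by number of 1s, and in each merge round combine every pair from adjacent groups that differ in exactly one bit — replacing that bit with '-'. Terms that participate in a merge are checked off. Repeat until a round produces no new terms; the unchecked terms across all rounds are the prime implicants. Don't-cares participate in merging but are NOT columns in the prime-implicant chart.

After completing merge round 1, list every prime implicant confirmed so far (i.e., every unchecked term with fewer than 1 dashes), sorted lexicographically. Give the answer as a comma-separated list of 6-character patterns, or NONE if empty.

100100, 101101

[col 0] 000001*, 000010*, 000011*, 000110*, 001100*, 001110*, 010000*, 010011*, 010100*, 010110*, 010111*, 011000*, 011010*, 011101*, 011111*, 100010*, 100011*, 100100, 101000*, 101011*, 101101, 110000*, 110010*, 110011*, 110101*, 110111*, 111000*, 111010*, 111111*
[col 1] -00010*, -00011*, -10000*, -10011*, -10111*, -11000*, -11010*, -11111*, 0-0011*, 0-0110, 00-110, 000-10, 0000-1, 00001-*, 0011-0, 01-000*, 01-111*, 010-00, 010-11*, 0101-0, 01011-, 0110-0*, 0111-1, 1-0010*, 1-0011*, 1-1000, 10-011, 10001-*, 11-000*, 11-010*, 11-111*, 110-11*, 1100-0*, 11001-*, 1101-1, 1110-0*
[col 2] --0011, -0001-, -1-000, -1-111, -10-11, -110-0, 1-001-, 11-0-0
Prime implicants: --0011, -0001-, -1-000, -1-111, -10-11, -110-0, 0-0110, 00-110, 000-10, 0000-1, 0011-0, 010-00, 0101-0, 01011-, 0111-1, 1-001-, 1-1000, 10-011, 100100, 101101, 11-0-0, 1101-1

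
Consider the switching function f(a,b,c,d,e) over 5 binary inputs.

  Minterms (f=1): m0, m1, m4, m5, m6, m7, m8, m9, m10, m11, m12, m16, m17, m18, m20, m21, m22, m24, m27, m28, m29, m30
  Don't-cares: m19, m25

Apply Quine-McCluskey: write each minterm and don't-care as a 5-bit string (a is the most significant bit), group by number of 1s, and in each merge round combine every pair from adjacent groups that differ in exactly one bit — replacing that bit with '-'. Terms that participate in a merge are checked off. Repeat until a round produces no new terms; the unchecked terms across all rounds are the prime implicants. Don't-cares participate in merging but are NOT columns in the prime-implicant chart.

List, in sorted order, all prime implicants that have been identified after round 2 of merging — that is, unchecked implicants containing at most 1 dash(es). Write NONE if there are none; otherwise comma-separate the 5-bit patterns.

NONE

Round 0: 00000✓ 00001✓ 00100✓ 00101✓ 00110✓ 00111✓ 01000✓ 01001✓ 01010✓ 01011✓ 01100✓ 10000✓ 10001✓ 10010✓ 10011✓ 10100✓ 10101✓ 10110✓ 11000✓ 11001✓ 11011✓ 11100✓ 11101✓ 11110✓
Round 1: -0000✓ -0001✓ -0100✓ -0101✓ -0110✓ -1000✓ -1001✓ -1011✓ -1100✓ 0-000✓ 0-001✓ 0-100✓ 00-00✓ 00-01✓ 0000-✓ 001-0✓ 001-1✓ 0010-✓ 0011-✓ 01-00✓ 010-0✓ 010-1✓ 0100-✓ 0101-✓ 1-000✓ 1-001✓ 1-011✓ 1-100✓ 1-101✓ 1-110✓ 10-00✓ 10-01✓ 10-10✓ 100-0✓ 100-1✓ 1000-✓ 1001-✓ 101-0✓ 1010-✓ 11-00✓ 11-01✓ 110-1✓ 1100-✓ 111-0✓ 1110-✓
Round 2: --000✓ --001✓ --100✓ -0-00✓ -0-01✓ -000-✓ -01-0 -010-✓ -1-00✓ -10-1 -100-✓ 0--00✓ 0-00-✓ 00-0-✓ 001-- 010-- 1--00✓ 1--01✓ 1-0-1 1-00-✓ 1-1-0 1-10-✓ 10--0 10-0-✓ 100-- 11-0-✓
Round 3: ---00 --00- -0-0- 1--0-
PIs = {---00, --00-, -0-0-, -01-0, -10-1, 001--, 010--, 1--0-, 1-0-1, 1-1-0, 10--0, 100--}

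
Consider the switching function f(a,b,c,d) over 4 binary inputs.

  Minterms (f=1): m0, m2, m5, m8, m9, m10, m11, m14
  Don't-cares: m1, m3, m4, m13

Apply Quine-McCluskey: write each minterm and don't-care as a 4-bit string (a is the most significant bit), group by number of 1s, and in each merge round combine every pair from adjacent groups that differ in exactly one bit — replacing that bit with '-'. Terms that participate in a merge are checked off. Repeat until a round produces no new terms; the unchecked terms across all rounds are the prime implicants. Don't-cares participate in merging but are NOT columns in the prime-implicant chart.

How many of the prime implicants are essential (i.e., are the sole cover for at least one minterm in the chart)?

[col 0] 0000*, 0001*, 0010*, 0011*, 0100*, 0101*, 1000*, 1001*, 1010*, 1011*, 1101*, 1110*
[col 1] -000*, -001*, -010*, -011*, -101*, 0-00*, 0-01*, 00-0*, 00-1*, 000-*, 001-*, 010-*, 1-01*, 1-10, 10-0*, 10-1*, 100-*, 101-*
[col 2] --01, -0-0*, -0-1*, -00-*, -01-*, 0-0-, 00--*, 10--*
[col 3] -0--
Prime implicants: --01, -0--, 0-0-, 1-10
PI chart (minterm → PIs covering it):
  0 | -0--,0-0-
  2 | -0--  (sole → essential)
  5 | --01,0-0-
  8 | -0--  (sole → essential)
  9 | --01,-0--
  10 | -0--,1-10
  11 | -0--  (sole → essential)
  14 | 1-10  (sole → essential)
Essential prime implicants: -0--, 1-10

2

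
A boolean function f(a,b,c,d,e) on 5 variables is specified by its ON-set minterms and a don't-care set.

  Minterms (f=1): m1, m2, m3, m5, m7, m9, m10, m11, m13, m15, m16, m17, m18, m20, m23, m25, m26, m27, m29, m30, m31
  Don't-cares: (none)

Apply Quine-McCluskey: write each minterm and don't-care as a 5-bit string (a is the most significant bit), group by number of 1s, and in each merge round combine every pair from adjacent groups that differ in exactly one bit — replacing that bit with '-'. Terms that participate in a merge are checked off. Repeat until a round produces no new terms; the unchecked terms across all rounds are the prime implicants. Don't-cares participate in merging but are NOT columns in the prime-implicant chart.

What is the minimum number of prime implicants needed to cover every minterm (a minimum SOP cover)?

Round 0: 00001✓ 00010✓ 00011✓ 00101✓ 00111✓ 01001✓ 01010✓ 01011✓ 01101✓ 01111✓ 10000✓ 10001✓ 10010✓ 10100✓ 10111✓ 11001✓ 11010✓ 11011✓ 11101✓ 11110✓ 11111✓
Round 1: -0001✓ -0010✓ -0111✓ -1001✓ -1010✓ -1011✓ -1101✓ -1111✓ 0-001✓ 0-010✓ 0-011✓ 0-101✓ 0-111✓ 00-01✓ 00-11✓ 000-1✓ 0001-✓ 001-1✓ 01-01✓ 01-11✓ 010-1✓ 0101-✓ 011-1✓ 1-001✓ 1-010✓ 1-111✓ 10-00 100-0 1000- 11-01✓ 11-10✓ 11-11✓ 110-1✓ 1101-✓ 111-1✓ 1111-✓
Round 2: --001 --010 --111 -1-01✓ -1-11✓ -10-1✓ -101- -11-1✓ 0--01✓ 0--11✓ 0-0-1✓ 0-01- 0-1-1✓ 00--1✓ 01--1✓ 11--1✓ 11-1-
Round 3: -1--1 0---1
PIs = {--001, --010, --111, -1--1, -101-, 0---1, 0-01-, 10-00, 100-0, 1000-, 11-1-}
Coverage chart:
  m1: --001,0---1
  m2: --010,0-01-
  m3: 0---1,0-01-
  m5: 0---1 ←essential
  m7: --111,0---1
  m9: --001,-1--1,0---1
  m10: --010,-101-,0-01-
  m11: -1--1,-101-,0---1,0-01-
  m13: -1--1,0---1
  m15: --111,-1--1,0---1
  m16: 10-00,100-0,1000-
  m17: --001,1000-
  m18: --010,100-0
  m20: 10-00 ←essential
  m23: --111 ←essential
  m25: --001,-1--1
  m26: --010,-101-,11-1-
  m27: -1--1,-101-,11-1-
  m29: -1--1 ←essential
  m30: 11-1- ←essential
  m31: --111,-1--1,11-1-
Essential: --111, -1--1, 0---1, 10-00, 11-1-
Petrick residual → --001, --010
Min cover (7 terms): c'd'e + c'de' + cde + be + a'e + ab'd'e' + abd

7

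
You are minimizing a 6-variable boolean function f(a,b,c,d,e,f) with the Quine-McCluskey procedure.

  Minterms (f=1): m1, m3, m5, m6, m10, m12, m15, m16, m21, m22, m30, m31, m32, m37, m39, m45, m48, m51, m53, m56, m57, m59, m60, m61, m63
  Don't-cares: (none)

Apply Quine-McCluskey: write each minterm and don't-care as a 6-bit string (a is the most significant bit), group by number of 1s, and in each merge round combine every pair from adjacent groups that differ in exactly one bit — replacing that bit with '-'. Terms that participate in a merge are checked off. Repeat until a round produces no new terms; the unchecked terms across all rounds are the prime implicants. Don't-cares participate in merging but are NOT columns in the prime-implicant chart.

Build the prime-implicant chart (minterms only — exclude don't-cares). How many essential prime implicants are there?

12

[col 0] 000001*, 000011*, 000101*, 000110*, 001010, 001100, 001111*, 010000*, 010101*, 010110*, 011110*, 011111*, 100000*, 100101*, 100111*, 101101*, 110000*, 110011*, 110101*, 111000*, 111001*, 111011*, 111100*, 111101*, 111111*
[col 1] -00101*, -10000, -10101*, -11111, 0-0101*, 0-0110, 0-1111, 000-01, 0000-1, 01-110, 01111-, 1-0000, 1-0101*, 1-1101*, 10-101*, 1001-1, 11-000, 11-011, 11-101*, 111-00*, 111-01*, 111-11*, 1110-1*, 11100-*, 1111-1*, 11110-*
[col 2] --0101, 1--101, 111--1, 111-0-
Prime implicants: --0101, -10000, -11111, 0-0110, 0-1111, 000-01, 0000-1, 001010, 001100, 01-110, 01111-, 1--101, 1-0000, 1001-1, 11-000, 11-011, 111--1, 111-0-
PI chart (minterm → PIs covering it):
  1 | 000-01,0000-1
  3 | 0000-1  (sole → essential)
  5 | --0101,000-01
  6 | 0-0110  (sole → essential)
  10 | 001010  (sole → essential)
  12 | 001100  (sole → essential)
  15 | 0-1111  (sole → essential)
  16 | -10000  (sole → essential)
  21 | --0101  (sole → essential)
  22 | 0-0110,01-110
  30 | 01-110,01111-
  31 | -11111,0-1111,01111-
  32 | 1-0000  (sole → essential)
  37 | --0101,1--101,1001-1
  39 | 1001-1  (sole → essential)
  45 | 1--101  (sole → essential)
  48 | -10000,1-0000,11-000
  51 | 11-011  (sole → essential)
  53 | --0101,1--101
  56 | 11-000,111-0-
  57 | 111--1,111-0-
  59 | 11-011,111--1
  60 | 111-0-  (sole → essential)
  61 | 1--101,111--1,111-0-
  63 | -11111,111--1
Essential prime implicants: --0101, -10000, 0-0110, 0-1111, 0000-1, 001010, 001100, 1--101, 1-0000, 1001-1, 11-011, 111-0-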